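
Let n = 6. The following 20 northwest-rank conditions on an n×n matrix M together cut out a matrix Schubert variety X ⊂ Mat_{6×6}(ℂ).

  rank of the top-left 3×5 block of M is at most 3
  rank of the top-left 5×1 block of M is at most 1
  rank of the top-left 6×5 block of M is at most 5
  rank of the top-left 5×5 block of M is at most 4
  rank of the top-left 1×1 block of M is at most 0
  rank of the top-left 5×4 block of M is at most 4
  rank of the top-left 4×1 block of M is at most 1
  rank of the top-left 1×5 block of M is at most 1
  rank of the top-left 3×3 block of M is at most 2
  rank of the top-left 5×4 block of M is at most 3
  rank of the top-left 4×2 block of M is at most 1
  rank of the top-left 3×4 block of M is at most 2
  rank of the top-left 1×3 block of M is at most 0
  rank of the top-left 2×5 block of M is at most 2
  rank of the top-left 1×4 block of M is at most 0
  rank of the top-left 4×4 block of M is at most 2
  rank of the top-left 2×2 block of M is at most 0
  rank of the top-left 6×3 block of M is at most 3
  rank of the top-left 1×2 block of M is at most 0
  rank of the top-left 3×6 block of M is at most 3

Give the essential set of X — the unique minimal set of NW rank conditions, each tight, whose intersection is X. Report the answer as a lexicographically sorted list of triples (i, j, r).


The tightest implied rank at each (i,j), from the 20 conditions:

  i=1: 0 | 0 | 0 | 0 | 1 | 1
  i=2: 0 | 0 | 1 | 1 | 2 | 2
  i=3: 1 | 1 | 2 | 2 | 3 | 3
  i=4: 1 | 1 | 2 | 2 | 3 | 4
  i=5: 1 | 2 | 3 | 3 | 4 | 5
  i=6: 1 | 2 | 3 | 4 | 5 | 6

reading off 1-entries of Δ²R: w = (5, 3, 1, 6, 2, 4).

Fulton essential set (4 of the 8 Rothe cells):

[(1, 4, 0), (2, 2, 0), (4, 2, 1), (4, 4, 2)]


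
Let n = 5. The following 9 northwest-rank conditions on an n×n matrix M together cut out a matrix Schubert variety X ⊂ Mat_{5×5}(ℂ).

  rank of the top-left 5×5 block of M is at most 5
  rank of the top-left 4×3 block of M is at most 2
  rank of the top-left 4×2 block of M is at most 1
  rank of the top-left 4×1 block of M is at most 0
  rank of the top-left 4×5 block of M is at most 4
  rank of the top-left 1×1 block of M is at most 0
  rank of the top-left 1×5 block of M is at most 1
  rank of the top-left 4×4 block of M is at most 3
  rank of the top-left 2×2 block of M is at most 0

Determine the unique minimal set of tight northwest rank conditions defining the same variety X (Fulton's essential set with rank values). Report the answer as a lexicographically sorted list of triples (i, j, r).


Recovering R(i,j) via the rank-extension bound from the 9 conditions:

  0, 0, 1, 1, 1
  0, 0, 1, 2, 2
  0, 1, 2, 3, 3
  0, 1, 2, 3, 4
  1, 2, 3, 4, 5

the unique w with this rank table is (3, 4, 2, 5, 1).

ℓ(w)=6; the 2 essential cells (i,j,r):

[(2, 2, 0), (4, 1, 0)]


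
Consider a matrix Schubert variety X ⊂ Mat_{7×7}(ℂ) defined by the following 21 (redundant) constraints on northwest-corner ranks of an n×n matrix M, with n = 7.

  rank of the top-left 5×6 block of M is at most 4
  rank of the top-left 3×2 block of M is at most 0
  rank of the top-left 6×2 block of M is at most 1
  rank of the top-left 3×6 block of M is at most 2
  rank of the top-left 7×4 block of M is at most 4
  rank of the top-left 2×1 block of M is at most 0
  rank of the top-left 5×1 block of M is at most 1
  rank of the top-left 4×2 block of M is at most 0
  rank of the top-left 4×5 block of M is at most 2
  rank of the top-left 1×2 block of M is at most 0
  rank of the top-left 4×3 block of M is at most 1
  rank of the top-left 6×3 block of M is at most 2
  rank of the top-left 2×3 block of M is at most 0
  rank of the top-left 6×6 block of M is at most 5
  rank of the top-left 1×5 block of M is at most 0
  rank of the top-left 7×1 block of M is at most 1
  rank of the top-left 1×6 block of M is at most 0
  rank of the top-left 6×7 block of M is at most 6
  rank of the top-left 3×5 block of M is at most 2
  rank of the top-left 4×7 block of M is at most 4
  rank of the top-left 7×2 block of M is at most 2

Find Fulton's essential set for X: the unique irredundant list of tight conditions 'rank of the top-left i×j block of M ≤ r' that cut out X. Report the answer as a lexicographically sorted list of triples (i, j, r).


Recovering R(i,j) via the rank-extension bound from the 21 conditions:

  0  0  0  0  0  0  1
  0  0  0  1  1  1  2
  0  0  1  2  2  2  3
  0  0  1  2  2  3  4
  1  1  2  3  3  4  5
  1  1  2  3  4  5  6
  1  2  3  4  5  6  7

giving w = (7, 4, 3, 6, 1, 5, 2) via Δ²R.

ℓ(w)=15; the 5 essential cells (i,j,r):

[(1, 6, 0), (2, 3, 0), (4, 2, 0), (4, 5, 2), (6, 2, 1)]


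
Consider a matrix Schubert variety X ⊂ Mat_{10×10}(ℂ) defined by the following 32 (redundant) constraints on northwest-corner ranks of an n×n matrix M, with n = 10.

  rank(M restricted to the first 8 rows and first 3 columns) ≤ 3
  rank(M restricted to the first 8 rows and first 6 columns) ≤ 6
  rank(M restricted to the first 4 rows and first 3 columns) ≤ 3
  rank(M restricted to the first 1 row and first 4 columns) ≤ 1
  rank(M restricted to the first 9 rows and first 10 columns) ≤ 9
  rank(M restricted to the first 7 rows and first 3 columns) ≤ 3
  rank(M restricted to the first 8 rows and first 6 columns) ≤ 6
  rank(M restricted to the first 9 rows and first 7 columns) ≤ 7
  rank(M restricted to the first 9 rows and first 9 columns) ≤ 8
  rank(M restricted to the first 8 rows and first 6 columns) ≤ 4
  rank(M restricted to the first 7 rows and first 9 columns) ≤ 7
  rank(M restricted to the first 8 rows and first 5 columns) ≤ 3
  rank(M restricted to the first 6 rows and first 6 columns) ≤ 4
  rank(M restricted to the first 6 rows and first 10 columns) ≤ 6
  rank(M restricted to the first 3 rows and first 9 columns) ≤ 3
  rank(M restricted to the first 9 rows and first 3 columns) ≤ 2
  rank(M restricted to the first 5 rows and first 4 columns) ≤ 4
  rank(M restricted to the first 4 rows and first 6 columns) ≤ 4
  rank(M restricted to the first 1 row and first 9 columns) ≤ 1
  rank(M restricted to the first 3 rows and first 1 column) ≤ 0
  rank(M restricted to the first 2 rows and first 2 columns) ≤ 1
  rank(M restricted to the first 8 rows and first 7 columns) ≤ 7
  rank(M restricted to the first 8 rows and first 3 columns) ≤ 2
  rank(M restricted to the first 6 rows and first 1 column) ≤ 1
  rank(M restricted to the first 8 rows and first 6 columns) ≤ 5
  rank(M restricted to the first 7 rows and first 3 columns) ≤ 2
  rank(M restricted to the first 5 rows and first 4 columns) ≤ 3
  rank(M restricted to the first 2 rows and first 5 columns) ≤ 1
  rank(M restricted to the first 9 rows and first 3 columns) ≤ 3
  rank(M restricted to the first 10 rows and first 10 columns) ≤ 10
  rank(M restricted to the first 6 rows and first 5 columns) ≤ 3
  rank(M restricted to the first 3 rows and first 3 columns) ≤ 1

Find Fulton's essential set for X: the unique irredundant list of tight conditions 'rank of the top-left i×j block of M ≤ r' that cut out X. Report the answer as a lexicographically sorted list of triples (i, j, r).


Reconstructing r_w from the 32 given conditions:

  row 1: 0  1  1  1  1  1  1  1  1  1
  row 2: 0  1  1  1  1  2  2  2  2  2
  row 3: 0  1  1  2  2  3  3  3  3  3
  row 4: 1  2  2  3  3  4  4  4  4  4
  row 5: 1  2  2  3  3  4  5  5  5  5
  row 6: 1  2  2  3  3  4  5  6  6  6
  row 7: 1  2  2  3  3  4  5  6  7  7
  row 8: 1  2  2  3  3  4  5  6  7  8
  row 9: 1  2  2  3  4  5  6  7  8  9
  row 10: 1  2  3  4  5  6  7  8  9  10

reading off 1-entries of Δ²R: w = (2, 6, 4, 1, 7, 8, 9, 10, 5, 3).

5 SE-corners of the 16-cell Rothe diagram give Ess(w):

[(2, 5, 1), (3, 1, 0), (3, 3, 1), (8, 5, 3), (9, 3, 2)]


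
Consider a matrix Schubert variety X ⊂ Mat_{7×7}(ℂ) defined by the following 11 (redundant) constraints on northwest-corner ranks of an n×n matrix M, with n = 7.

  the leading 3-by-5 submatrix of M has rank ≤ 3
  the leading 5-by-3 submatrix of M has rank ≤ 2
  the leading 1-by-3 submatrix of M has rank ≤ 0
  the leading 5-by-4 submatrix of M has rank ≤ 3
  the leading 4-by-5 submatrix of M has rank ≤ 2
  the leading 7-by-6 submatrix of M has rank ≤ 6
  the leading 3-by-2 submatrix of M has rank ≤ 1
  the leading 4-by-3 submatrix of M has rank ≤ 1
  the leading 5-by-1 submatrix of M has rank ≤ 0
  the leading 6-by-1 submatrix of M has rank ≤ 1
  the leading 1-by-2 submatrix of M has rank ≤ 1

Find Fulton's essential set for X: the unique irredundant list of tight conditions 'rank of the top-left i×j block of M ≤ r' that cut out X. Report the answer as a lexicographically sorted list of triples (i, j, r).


Computing R[i][j] = min implied NW-rank bound (n=7, 11 conditions):

  i=1: 0 | 0 | 0 | 1 | 1 | 1 | 1
  i=2: 0 | 1 | 1 | 2 | 2 | 2 | 2
  i=3: 0 | 1 | 1 | 2 | 2 | 3 | 3
  i=4: 0 | 1 | 1 | 2 | 2 | 3 | 4
  i=5: 0 | 1 | 2 | 3 | 3 | 4 | 5
  i=6: 1 | 2 | 3 | 4 | 4 | 5 | 6
  i=7: 1 | 2 | 3 | 4 | 5 | 6 | 7

giving w = (4, 2, 6, 7, 3, 1, 5) via Δ²R.

Rothe diagram D(w) (11 cells), 4 SE-corners (essential conditions):

[(1, 3, 0), (4, 3, 1), (4, 5, 2), (5, 1, 0)]


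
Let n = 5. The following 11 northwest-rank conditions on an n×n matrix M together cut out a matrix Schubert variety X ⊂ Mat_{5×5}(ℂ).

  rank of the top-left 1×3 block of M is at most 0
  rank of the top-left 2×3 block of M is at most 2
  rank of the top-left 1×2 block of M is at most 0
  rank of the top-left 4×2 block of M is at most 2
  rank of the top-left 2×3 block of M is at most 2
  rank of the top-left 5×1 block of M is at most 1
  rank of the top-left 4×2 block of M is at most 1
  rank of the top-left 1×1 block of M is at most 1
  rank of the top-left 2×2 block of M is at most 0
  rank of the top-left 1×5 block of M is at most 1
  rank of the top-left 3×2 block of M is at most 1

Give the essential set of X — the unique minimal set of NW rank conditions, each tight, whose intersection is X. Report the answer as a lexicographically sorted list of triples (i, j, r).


Computing R[i][j] = min implied NW-rank bound (n=5, 11 conditions):

  i=1: 0 0 0 1 1
  i=2: 0 0 1 2 2
  i=3: 1 1 2 3 3
  i=4: 1 1 2 3 4
  i=5: 1 2 3 4 5

hence w(1..5) = (4, 3, 1, 5, 2).

Rothe diagram D(w) (6 cells), 3 SE-corners (essential conditions):

[(1, 3, 0), (2, 2, 0), (4, 2, 1)]


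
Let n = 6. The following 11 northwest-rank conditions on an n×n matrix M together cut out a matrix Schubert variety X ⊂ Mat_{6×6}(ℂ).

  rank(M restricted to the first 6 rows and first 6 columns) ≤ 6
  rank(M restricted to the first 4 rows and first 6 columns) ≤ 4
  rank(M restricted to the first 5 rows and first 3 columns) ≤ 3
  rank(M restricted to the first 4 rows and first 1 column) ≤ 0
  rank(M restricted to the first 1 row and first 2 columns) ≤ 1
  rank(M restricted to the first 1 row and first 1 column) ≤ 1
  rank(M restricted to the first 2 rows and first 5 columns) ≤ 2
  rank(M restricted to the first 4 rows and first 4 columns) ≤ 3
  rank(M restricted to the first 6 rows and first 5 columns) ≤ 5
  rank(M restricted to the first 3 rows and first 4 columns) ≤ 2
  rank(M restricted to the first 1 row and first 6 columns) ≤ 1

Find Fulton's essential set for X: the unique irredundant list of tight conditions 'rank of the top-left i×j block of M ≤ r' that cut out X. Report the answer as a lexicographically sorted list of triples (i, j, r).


Propagating the 11 rank bounds to every northwest block:

  0  1  1  1  1  1
  0  1  2  2  2  2
  0  1  2  2  3  3
  0  1  2  3  4  4
  1  2  3  4  5  5
  1  2  3  4  5  6

so w = (2, 3, 5, 4, 1, 6).

|D(w)|=5, |Ess(w)|=2:

[(3, 4, 2), (4, 1, 0)]


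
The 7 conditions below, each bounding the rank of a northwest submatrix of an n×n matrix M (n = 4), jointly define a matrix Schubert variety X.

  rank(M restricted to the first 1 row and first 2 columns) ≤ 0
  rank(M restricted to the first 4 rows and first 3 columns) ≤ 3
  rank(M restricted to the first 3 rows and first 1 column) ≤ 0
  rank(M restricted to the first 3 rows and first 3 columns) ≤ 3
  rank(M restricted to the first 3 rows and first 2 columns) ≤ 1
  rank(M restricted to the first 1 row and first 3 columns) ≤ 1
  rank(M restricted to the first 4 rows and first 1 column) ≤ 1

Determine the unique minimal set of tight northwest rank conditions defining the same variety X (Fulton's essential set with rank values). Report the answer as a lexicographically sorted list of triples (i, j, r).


Reconstructing r_w from the 7 given conditions:

  0  0  1  1
  0  1  2  2
  0  1  2  3
  1  2  3  4

so w = (3, 2, 4, 1).

2 SE-corners of the 4-cell Rothe diagram give Ess(w):

[(1, 2, 0), (3, 1, 0)]


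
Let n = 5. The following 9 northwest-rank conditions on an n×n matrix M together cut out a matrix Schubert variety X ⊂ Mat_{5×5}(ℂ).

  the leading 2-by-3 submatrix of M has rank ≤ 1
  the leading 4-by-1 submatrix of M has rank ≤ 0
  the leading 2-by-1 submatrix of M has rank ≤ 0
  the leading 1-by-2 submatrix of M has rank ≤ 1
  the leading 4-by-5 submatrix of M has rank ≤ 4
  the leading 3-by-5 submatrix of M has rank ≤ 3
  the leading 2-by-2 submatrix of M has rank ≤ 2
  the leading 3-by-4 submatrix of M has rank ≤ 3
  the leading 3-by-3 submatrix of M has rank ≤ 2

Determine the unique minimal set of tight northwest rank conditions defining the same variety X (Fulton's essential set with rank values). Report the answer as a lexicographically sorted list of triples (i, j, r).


Propagating the 9 rank bounds to every northwest block:

  row 1: 0  1  1  1  1
  row 2: 0  1  1  2  2
  row 3: 0  1  2  3  3
  row 4: 0  1  2  3  4
  row 5: 1  2  3  4  5

so w = (2, 4, 3, 5, 1).

2 SE-corners of the 5-cell Rothe diagram give Ess(w):

[(2, 3, 1), (4, 1, 0)]


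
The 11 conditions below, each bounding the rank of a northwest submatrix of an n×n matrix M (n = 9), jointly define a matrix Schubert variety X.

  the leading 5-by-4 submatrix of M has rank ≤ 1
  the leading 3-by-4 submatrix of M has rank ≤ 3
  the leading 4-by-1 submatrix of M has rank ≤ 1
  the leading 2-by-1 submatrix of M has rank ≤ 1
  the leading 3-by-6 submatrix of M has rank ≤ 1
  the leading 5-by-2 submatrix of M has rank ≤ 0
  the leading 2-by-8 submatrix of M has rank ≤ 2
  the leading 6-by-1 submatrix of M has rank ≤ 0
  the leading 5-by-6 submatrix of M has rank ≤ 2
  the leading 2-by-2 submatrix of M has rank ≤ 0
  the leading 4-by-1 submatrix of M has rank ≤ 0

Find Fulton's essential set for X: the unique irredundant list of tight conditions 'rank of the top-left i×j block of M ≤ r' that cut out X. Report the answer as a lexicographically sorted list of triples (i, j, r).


Recovering R(i,j) via the rank-extension bound from the 11 conditions:

  row 1: 0  0  1  1  1  1  1  1  1
  row 2: 0  0  1  1  1  1  2  2  2
  row 3: 0  0  1  1  1  1  2  3  3
  row 4: 0  0  1  1  2  2  3  4  4
  row 5: 0  0  1  1  2  2  3  4  5
  row 6: 0  1  2  2  3  3  4  5  6
  row 7: 1  2  3  3  4  4  5  6  7
  row 8: 1  2  3  4  5  5  6  7  8
  row 9: 1  2  3  4  5  6  7  8  9

so w = (3, 7, 8, 5, 9, 2, 1, 4, 6).

ℓ(w)=20; the 5 essential cells (i,j,r):

[(3, 6, 1), (5, 2, 0), (5, 4, 1), (5, 6, 2), (6, 1, 0)]


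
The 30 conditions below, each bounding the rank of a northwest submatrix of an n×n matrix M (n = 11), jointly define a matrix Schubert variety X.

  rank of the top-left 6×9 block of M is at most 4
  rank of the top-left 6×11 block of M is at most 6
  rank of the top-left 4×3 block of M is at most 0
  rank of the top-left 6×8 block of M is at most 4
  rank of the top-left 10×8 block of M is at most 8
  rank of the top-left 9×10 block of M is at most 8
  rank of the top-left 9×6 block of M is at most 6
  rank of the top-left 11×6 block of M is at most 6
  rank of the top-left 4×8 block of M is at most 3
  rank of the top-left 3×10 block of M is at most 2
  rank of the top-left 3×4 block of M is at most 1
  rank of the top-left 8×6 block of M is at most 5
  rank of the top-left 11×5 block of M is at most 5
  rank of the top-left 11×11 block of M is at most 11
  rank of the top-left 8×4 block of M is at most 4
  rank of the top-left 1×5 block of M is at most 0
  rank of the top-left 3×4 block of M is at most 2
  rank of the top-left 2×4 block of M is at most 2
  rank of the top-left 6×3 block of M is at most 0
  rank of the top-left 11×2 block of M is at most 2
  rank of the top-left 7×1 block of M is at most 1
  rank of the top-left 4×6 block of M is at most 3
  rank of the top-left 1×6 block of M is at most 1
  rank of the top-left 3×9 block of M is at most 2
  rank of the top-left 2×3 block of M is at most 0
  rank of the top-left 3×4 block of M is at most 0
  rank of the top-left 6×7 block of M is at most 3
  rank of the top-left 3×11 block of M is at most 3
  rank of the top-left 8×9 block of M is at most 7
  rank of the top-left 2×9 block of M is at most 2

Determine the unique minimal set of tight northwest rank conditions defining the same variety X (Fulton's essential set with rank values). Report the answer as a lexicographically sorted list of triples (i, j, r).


Recovering R(i,j) via the rank-extension bound from the 30 conditions:

  row 1: 0 | 0 | 0 | 0 | 0 | 1 | 1 | 1 | 1 | 1 | 1
  row 2: 0 | 0 | 0 | 0 | 1 | 2 | 2 | 2 | 2 | 2 | 2
  row 3: 0 | 0 | 0 | 0 | 1 | 2 | 2 | 2 | 2 | 2 | 3
  row 4: 0 | 0 | 0 | 1 | 2 | 3 | 3 | 3 | 3 | 3 | 4
  row 5: 0 | 0 | 0 | 1 | 2 | 3 | 3 | 4 | 4 | 4 | 5
  row 6: 0 | 0 | 0 | 1 | 2 | 3 | 3 | 4 | 4 | 5 | 6
  row 7: 1 | 1 | 1 | 2 | 3 | 4 | 4 | 5 | 5 | 6 | 7
  row 8: 1 | 2 | 2 | 3 | 4 | 5 | 5 | 6 | 6 | 7 | 8
  row 9: 1 | 2 | 3 | 4 | 5 | 6 | 6 | 7 | 7 | 8 | 9
  row 10: 1 | 2 | 3 | 4 | 5 | 6 | 7 | 8 | 8 | 9 | 10
  row 11: 1 | 2 | 3 | 4 | 5 | 6 | 7 | 8 | 9 | 10 | 11

hence w(1..11) = (6, 5, 11, 4, 8, 10, 1, 2, 3, 7, 9).

Fulton essential set (6 of the 29 Rothe cells):

[(1, 5, 0), (3, 4, 0), (3, 10, 2), (6, 3, 0), (6, 7, 3), (6, 9, 4)]


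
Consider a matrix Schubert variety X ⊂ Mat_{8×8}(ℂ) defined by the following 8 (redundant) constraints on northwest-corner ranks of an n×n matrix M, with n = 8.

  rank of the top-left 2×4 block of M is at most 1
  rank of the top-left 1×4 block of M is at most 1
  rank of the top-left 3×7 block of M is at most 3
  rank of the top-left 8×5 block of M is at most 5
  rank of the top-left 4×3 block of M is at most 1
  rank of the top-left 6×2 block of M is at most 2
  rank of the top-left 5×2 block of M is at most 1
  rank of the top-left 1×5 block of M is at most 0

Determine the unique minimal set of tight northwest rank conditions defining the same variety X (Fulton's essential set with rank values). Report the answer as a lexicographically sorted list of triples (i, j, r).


Propagating the 8 rank bounds to every northwest block:

  i=1: 0, 0, 0, 0, 0, 1, 1, 1
  i=2: 1, 1, 1, 1, 1, 2, 2, 2
  i=3: 1, 1, 1, 2, 2, 3, 3, 3
  i=4: 1, 1, 1, 2, 3, 4, 4, 4
  i=5: 1, 1, 2, 3, 4, 5, 5, 5
  i=6: 1, 2, 3, 4, 5, 6, 6, 6
  i=7: 1, 2, 3, 4, 5, 6, 7, 7
  i=8: 1, 2, 3, 4, 5, 6, 7, 8

so w = (6, 1, 4, 5, 3, 2, 7, 8).

ℓ(w)=10; the 3 essential cells (i,j,r):

[(1, 5, 0), (4, 3, 1), (5, 2, 1)]


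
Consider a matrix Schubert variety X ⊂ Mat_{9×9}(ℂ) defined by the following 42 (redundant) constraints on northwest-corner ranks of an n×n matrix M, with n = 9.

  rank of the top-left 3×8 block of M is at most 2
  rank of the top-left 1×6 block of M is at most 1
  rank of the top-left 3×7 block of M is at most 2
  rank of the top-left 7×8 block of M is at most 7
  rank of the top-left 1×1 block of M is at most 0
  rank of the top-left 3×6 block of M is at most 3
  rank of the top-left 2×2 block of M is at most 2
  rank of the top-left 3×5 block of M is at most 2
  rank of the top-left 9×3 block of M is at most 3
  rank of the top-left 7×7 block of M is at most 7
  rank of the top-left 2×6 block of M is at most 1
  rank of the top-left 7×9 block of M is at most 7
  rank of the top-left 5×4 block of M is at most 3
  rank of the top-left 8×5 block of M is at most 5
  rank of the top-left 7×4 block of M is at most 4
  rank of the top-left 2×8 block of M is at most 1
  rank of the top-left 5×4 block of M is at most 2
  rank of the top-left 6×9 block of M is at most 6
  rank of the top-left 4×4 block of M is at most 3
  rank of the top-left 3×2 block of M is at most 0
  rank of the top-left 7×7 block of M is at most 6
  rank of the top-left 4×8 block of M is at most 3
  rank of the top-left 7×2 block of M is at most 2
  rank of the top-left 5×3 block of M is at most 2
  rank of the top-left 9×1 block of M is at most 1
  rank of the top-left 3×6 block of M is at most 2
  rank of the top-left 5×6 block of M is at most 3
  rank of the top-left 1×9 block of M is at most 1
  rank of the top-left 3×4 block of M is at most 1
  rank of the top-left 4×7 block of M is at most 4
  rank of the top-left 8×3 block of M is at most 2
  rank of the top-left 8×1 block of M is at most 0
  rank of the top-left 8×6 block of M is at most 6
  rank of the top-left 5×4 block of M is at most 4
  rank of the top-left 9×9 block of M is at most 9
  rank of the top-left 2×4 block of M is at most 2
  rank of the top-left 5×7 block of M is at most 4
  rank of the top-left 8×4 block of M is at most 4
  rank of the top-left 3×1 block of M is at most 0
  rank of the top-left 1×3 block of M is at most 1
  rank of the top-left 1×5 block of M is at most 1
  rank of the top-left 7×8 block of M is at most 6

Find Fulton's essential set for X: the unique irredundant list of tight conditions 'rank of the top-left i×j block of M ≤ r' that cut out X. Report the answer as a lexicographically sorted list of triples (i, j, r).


Recovering R(i,j) via the rank-extension bound from the 42 conditions:

  0, 0, 1, 1, 1, 1, 1, 1, 1
  0, 0, 1, 1, 1, 1, 1, 1, 2
  0, 0, 1, 1, 2, 2, 2, 2, 3
  0, 1, 2, 2, 3, 3, 3, 3, 4
  0, 1, 2, 2, 3, 3, 4, 4, 5
  0, 1, 2, 3, 4, 4, 5, 5, 6
  0, 1, 2, 3, 4, 5, 6, 6, 7
  0, 1, 2, 3, 4, 5, 6, 7, 8
  1, 2, 3, 4, 5, 6, 7, 8, 9

second differences of R give the permutation w = (3, 9, 5, 2, 7, 4, 6, 8, 1).

|D(w)|=19, |Ess(w)|=6:

[(2, 8, 1), (3, 2, 0), (3, 4, 1), (5, 4, 2), (5, 6, 3), (8, 1, 0)]


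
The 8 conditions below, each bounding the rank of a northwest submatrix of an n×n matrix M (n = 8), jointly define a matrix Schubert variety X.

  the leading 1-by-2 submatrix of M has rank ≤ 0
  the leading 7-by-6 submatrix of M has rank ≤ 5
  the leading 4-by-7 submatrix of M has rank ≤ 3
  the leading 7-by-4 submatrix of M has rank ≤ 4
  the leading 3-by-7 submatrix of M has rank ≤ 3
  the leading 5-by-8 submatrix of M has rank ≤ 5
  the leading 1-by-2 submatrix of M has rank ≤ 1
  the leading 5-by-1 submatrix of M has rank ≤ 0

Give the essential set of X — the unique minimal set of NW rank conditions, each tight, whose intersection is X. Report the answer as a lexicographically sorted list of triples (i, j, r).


Computing R[i][j] = min implied NW-rank bound (n=8, 8 conditions):

  0, 0, 1, 1, 1, 1, 1, 1
  0, 1, 2, 2, 2, 2, 2, 2
  0, 1, 2, 3, 3, 3, 3, 3
  0, 1, 2, 3, 3, 3, 3, 4
  0, 1, 2, 3, 4, 4, 4, 5
  1, 2, 3, 4, 5, 5, 5, 6
  1, 2, 3, 4, 5, 5, 6, 7
  1, 2, 3, 4, 5, 6, 7, 8

so w = (3, 2, 4, 8, 5, 1, 7, 6).

ℓ(w)=10; the 4 essential cells (i,j,r):

[(1, 2, 0), (4, 7, 3), (5, 1, 0), (7, 6, 5)]


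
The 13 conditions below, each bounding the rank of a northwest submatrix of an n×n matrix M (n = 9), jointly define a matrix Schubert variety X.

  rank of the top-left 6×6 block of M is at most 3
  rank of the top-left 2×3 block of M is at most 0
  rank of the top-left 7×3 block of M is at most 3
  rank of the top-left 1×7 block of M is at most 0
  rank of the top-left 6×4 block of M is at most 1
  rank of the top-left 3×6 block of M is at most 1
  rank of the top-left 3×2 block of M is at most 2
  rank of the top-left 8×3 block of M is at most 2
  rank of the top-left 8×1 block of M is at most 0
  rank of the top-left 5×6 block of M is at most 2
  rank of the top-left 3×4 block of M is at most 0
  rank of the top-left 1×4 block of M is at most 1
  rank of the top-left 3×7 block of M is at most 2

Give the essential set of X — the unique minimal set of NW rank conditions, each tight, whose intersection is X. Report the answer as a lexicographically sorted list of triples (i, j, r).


Propagating the 13 rank bounds to every northwest block:

  0 | 0 | 0 | 0 | 0 | 0 | 0 | 1 | 1
  0 | 0 | 0 | 0 | 1 | 1 | 1 | 2 | 2
  0 | 0 | 0 | 0 | 1 | 1 | 2 | 3 | 3
  0 | 1 | 1 | 1 | 2 | 2 | 3 | 4 | 4
  0 | 1 | 1 | 1 | 2 | 2 | 3 | 4 | 5
  0 | 1 | 1 | 1 | 2 | 3 | 4 | 5 | 6
  0 | 1 | 2 | 2 | 3 | 4 | 5 | 6 | 7
  0 | 1 | 2 | 3 | 4 | 5 | 6 | 7 | 8
  1 | 2 | 3 | 4 | 5 | 6 | 7 | 8 | 9

second differences of R give the permutation w = (8, 5, 7, 2, 9, 6, 3, 4, 1).

Rothe diagram D(w) (26 cells), 6 SE-corners (essential conditions):

[(1, 7, 0), (3, 4, 0), (3, 6, 1), (5, 6, 2), (6, 4, 1), (8, 1, 0)]


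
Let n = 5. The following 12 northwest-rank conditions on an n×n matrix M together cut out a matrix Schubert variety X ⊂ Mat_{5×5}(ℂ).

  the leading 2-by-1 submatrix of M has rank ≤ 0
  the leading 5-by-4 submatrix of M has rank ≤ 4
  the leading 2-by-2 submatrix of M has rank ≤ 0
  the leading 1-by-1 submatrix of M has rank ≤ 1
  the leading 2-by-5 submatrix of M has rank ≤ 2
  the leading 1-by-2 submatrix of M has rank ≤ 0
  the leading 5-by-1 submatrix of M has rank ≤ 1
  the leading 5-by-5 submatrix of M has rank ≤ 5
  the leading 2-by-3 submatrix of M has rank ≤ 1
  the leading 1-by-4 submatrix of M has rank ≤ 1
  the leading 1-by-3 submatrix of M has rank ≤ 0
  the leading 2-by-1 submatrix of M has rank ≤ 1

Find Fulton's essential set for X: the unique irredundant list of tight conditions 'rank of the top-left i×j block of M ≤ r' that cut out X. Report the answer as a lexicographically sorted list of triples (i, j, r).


The tightest implied rank at each (i,j), from the 12 conditions:

  0 0 0 1 1
  0 0 1 2 2
  1 1 2 3 3
  1 2 3 4 4
  1 2 3 4 5

giving w = (4, 3, 1, 2, 5) via Δ²R.

2 SE-corners of the 5-cell Rothe diagram give Ess(w):

[(1, 3, 0), (2, 2, 0)]


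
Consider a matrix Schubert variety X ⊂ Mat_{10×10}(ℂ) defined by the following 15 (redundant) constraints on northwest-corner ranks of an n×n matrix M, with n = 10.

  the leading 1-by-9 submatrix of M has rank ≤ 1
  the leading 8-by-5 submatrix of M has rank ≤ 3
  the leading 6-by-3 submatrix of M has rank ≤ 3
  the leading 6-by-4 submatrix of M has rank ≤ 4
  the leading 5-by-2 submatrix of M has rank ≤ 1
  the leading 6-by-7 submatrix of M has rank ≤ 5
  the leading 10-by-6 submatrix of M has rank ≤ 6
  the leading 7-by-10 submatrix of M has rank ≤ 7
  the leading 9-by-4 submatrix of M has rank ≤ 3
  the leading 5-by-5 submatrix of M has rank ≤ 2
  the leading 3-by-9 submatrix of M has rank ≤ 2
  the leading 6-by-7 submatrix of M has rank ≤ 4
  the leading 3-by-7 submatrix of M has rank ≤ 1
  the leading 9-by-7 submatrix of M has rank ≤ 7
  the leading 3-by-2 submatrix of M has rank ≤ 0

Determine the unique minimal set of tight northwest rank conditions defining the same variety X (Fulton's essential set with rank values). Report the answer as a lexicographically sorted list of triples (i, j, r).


Computing R[i][j] = min implied NW-rank bound (n=10, 15 conditions):

  i=1: 0, 0, 1, 1, 1, 1, 1, 1, 1, 1
  i=2: 0, 0, 1, 1, 1, 1, 1, 2, 2, 2
  i=3: 0, 0, 1, 1, 1, 1, 1, 2, 2, 3
  i=4: 1, 1, 2, 2, 2, 2, 2, 3, 3, 4
  i=5: 1, 1, 2, 2, 2, 3, 3, 4, 4, 5
  i=6: 1, 2, 3, 3, 3, 4, 4, 5, 5, 6
  i=7: 1, 2, 3, 3, 3, 4, 5, 6, 6, 7
  i=8: 1, 2, 3, 3, 3, 4, 5, 6, 7, 8
  i=9: 1, 2, 3, 3, 4, 5, 6, 7, 8, 9
  i=10: 1, 2, 3, 4, 5, 6, 7, 8, 9, 10

so w = (3, 8, 10, 1, 6, 2, 7, 9, 5, 4).

Fulton essential set (7 of the 23 Rothe cells):

[(3, 2, 0), (3, 7, 1), (3, 9, 2), (5, 2, 1), (5, 5, 2), (8, 5, 3), (9, 4, 3)]


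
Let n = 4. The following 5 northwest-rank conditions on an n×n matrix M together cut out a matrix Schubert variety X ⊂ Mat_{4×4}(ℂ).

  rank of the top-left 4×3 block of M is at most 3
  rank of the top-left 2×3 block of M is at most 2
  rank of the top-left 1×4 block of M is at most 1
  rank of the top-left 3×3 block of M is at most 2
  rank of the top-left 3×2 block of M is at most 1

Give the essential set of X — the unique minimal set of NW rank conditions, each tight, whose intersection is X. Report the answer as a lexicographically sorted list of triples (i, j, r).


The tightest implied rank at each (i,j), from the 5 conditions:

  R[1]: 1  1  1  1
  R[2]: 1  1  2  2
  R[3]: 1  1  2  3
  R[4]: 1  2  3  4

second differences of R give the permutation w = (1, 3, 4, 2).

Rothe diagram D(w) (2 cells), 1 SE-corner (essential condition):

[(3, 2, 1)]


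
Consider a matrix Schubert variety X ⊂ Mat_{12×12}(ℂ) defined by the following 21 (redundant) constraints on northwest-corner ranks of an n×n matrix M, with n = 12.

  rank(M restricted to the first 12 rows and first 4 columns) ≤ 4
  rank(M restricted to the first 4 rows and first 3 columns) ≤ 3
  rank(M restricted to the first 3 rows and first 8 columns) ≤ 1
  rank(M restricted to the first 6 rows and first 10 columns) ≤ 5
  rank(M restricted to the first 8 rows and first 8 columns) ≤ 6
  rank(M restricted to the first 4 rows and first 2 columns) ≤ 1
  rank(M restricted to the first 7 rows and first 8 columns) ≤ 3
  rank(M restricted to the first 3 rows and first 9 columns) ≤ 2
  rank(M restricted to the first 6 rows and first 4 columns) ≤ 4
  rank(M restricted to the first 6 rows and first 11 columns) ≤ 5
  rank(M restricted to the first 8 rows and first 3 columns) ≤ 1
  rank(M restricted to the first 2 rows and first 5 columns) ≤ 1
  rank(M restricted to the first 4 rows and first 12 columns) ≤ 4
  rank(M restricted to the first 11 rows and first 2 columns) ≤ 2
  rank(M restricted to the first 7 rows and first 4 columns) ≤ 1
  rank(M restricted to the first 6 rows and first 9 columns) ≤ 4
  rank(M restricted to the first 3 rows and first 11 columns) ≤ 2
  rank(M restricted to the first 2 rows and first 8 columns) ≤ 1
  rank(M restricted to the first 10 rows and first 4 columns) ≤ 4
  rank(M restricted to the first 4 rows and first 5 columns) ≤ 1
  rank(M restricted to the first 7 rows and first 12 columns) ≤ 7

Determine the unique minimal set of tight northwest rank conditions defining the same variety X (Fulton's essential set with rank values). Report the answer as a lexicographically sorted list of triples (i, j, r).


The tightest implied rank at each (i,j), from the 21 conditions:

  R[1]: 1  1  1  1  1  1  1  1  1  1  1  1
  R[2]: 1  1  1  1  1  1  1  1  2  2  2  2
  R[3]: 1  1  1  1  1  1  1  1  2  2  2  3
  R[4]: 1  1  1  1  1  2  2  2  3  3  3  4
  R[5]: 1  1  1  1  2  3  3  3  4  4  4  5
  R[6]: 1  1  1  1  2  3  3  3  4  5  5  6
  R[7]: 1  1  1  1  2  3  3  3  4  5  6  7
  R[8]: 1  1  1  2  3  4  4  4  5  6  7  8
  R[9]: 1  2  2  3  4  5  5  5  6  7  8  9
  R[10]: 1  2  3  4  5  6  6  6  7  8  9  10
  R[11]: 1  2  3  4  5  6  7  7  8  9  10  11
  R[12]: 1  2  3  4  5  6  7  8  9  10  11  12

giving w = (1, 9, 12, 6, 5, 10, 11, 4, 2, 3, 7, 8) via Δ²R.

D(w) has 35 cells with 6 SE-corners; essential set:

[(3, 8, 1), (3, 11, 2), (4, 5, 1), (7, 4, 1), (7, 8, 3), (8, 3, 1)]


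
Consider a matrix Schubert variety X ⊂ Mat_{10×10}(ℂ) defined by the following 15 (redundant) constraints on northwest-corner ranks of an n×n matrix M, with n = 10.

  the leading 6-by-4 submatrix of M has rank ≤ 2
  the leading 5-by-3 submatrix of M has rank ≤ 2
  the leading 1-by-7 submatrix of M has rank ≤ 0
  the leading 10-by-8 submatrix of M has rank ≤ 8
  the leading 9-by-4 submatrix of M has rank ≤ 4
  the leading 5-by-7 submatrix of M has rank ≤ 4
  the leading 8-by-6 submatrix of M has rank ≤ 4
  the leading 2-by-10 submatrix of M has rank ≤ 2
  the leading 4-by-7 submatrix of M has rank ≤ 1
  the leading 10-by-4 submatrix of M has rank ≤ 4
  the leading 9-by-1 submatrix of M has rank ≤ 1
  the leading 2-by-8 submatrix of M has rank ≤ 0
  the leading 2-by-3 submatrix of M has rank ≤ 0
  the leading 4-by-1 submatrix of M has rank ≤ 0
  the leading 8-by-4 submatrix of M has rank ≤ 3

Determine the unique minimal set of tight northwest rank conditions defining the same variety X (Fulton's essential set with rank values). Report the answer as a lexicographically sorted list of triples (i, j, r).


Propagating the 15 rank bounds to every northwest block:

  0  0  0  0  0  0  0  0  1  1
  0  0  0  0  0  0  0  0  1  2
  0  1  1  1  1  1  1  1  2  3
  0  1  1  1  1  1  1  2  3  4
  1  2  2  2  2  2  2  3  4  5
  1  2  2  2  3  3  3  4  5  6
  1  2  3  3  4  4  4  5  6  7
  1  2  3  3  4  4  5  6  7  8
  1  2  3  4  5  5  6  7  8  9
  1  2  3  4  5  6  7  8  9  10

so w = (9, 10, 2, 8, 1, 5, 3, 7, 4, 6).

ℓ(w)=27; the 6 essential cells (i,j,r):

[(2, 8, 0), (4, 1, 0), (4, 7, 1), (6, 4, 2), (8, 4, 3), (8, 6, 4)]


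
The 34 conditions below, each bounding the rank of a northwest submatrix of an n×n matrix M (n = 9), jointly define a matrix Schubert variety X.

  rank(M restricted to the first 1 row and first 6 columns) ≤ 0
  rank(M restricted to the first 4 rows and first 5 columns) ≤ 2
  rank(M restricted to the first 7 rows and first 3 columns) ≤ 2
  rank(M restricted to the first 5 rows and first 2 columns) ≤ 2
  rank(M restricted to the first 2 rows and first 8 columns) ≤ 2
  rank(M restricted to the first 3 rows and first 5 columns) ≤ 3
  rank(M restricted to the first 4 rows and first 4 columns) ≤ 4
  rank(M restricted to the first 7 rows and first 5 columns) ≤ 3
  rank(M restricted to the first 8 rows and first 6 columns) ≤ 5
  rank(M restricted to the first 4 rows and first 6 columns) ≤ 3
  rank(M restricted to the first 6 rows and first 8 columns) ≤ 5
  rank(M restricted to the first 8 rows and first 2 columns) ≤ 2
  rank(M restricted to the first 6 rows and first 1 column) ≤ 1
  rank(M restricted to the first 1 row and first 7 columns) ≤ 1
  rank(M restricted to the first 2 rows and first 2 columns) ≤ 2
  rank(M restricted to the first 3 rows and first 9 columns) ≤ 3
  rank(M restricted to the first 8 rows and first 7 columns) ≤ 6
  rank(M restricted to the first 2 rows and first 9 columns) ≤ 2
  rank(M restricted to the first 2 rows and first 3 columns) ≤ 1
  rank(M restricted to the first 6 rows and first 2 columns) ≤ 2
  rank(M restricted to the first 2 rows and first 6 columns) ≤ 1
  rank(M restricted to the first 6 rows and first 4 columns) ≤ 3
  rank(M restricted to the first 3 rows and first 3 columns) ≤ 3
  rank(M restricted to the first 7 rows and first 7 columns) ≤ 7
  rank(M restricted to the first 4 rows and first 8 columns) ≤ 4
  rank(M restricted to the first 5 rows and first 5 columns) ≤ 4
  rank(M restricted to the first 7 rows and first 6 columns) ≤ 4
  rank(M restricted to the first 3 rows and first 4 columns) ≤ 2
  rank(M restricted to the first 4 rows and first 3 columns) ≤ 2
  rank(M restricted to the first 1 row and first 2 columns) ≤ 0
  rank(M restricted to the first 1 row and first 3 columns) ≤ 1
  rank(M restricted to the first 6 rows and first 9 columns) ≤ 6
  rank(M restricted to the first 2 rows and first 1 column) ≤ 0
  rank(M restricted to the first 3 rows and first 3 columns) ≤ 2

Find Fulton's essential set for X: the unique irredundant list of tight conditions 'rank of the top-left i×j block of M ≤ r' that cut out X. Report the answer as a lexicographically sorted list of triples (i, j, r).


Propagating the 34 rank bounds to every northwest block:

  i=1: 0  0  0  0  0  0  1  1  1
  i=2: 0  1  1  1  1  1  2  2  2
  i=3: 1  2  2  2  2  2  3  3  3
  i=4: 1  2  2  2  2  3  4  4  4
  i=5: 1  2  2  3  3  4  5  5  5
  i=6: 1  2  2  3  3  4  5  5  6
  i=7: 1  2  2  3  3  4  5  6  7
  i=8: 1  2  3  4  4  5  6  7  8
  i=9: 1  2  3  4  5  6  7  8  9

so w = (7, 2, 1, 6, 4, 9, 8, 3, 5).

6 SE-corners of the 16-cell Rothe diagram give Ess(w):

[(1, 6, 0), (2, 1, 0), (4, 5, 2), (6, 8, 5), (7, 3, 2), (7, 5, 3)]


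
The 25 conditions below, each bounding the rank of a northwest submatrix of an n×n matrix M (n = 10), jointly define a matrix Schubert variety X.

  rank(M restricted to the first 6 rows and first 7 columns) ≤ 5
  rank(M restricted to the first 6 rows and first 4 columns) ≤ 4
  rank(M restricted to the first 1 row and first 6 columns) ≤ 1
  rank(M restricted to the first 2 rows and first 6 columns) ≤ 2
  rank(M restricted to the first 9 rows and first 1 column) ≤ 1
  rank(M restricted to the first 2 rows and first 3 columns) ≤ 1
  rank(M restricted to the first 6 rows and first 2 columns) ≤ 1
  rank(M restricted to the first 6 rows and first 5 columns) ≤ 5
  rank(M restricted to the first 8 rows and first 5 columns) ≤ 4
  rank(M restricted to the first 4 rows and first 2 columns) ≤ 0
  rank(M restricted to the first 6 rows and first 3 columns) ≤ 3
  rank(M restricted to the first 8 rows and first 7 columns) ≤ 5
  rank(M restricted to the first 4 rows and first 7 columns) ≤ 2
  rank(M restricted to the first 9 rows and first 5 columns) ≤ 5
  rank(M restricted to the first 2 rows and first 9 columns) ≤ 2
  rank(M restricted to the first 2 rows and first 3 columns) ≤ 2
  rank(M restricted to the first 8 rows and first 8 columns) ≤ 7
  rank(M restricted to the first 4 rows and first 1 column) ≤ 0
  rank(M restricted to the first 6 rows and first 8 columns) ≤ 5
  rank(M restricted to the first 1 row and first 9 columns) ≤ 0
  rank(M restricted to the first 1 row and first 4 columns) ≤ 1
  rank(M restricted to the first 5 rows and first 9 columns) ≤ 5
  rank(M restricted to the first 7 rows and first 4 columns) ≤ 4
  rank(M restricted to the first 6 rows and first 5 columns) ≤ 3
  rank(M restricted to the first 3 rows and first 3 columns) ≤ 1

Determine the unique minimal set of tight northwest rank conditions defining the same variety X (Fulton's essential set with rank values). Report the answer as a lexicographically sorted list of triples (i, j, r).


Rank table r_w(10×10) implied by the 25 constraints:

  0 | 0 | 0 | 0 | 0 | 0 | 0 | 0 | 0 | 1
  0 | 0 | 1 | 1 | 1 | 1 | 1 | 1 | 1 | 2
  0 | 0 | 1 | 2 | 2 | 2 | 2 | 2 | 2 | 3
  0 | 0 | 1 | 2 | 2 | 2 | 2 | 3 | 3 | 4
  1 | 1 | 2 | 3 | 3 | 3 | 3 | 4 | 4 | 5
  1 | 1 | 2 | 3 | 3 | 4 | 4 | 5 | 5 | 6
  1 | 2 | 3 | 4 | 4 | 5 | 5 | 6 | 6 | 7
  1 | 2 | 3 | 4 | 4 | 5 | 5 | 6 | 7 | 8
  1 | 2 | 3 | 4 | 5 | 6 | 6 | 7 | 8 | 9
  1 | 2 | 3 | 4 | 5 | 6 | 7 | 8 | 9 | 10

so w = (10, 3, 4, 8, 1, 6, 2, 9, 5, 7).

ℓ(w)=22; the 7 essential cells (i,j,r):

[(1, 9, 0), (4, 2, 0), (4, 7, 2), (6, 2, 1), (6, 5, 3), (8, 5, 4), (8, 7, 5)]


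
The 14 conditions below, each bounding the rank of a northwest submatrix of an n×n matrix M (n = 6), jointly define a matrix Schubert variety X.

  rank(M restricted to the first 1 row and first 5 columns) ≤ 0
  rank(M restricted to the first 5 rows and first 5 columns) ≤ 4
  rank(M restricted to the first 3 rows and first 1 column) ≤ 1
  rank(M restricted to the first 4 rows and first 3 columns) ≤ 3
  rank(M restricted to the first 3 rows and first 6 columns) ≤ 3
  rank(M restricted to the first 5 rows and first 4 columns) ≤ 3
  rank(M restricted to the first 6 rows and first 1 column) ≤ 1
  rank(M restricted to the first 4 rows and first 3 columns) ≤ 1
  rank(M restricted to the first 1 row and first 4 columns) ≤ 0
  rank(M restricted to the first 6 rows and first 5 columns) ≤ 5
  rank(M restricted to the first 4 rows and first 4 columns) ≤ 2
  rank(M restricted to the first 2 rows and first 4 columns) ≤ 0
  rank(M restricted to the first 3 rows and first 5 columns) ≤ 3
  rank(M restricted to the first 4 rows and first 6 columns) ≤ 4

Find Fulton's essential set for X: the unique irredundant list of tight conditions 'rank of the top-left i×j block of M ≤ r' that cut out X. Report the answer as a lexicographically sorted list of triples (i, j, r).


Reconstructing r_w from the 14 given conditions:

  R[1]: 0 0 0 0 0 1
  R[2]: 0 0 0 0 1 2
  R[3]: 1 1 1 1 2 3
  R[4]: 1 1 1 2 3 4
  R[5]: 1 2 2 3 4 5
  R[6]: 1 2 3 4 5 6

so w = (6, 5, 1, 4, 2, 3).

|D(w)|=11, |Ess(w)|=3:

[(1, 5, 0), (2, 4, 0), (4, 3, 1)]
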